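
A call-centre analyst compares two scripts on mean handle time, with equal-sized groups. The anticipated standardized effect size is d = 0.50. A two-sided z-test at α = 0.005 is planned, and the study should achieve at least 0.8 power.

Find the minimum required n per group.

n = 107 per group

For power 0.8 need Φ(δ − z_{0.0025}) = 0.8, so δ = z_{0.0025} + z_{0.20} = 2.807 + 0.842 = 3.649.
(The Φ(−δ − z_{α/2}) term is vanishingly small for δ > 0 and is dropped in the standard sample-size formula.)
δ = d·√(n/2) ⇒ n = 2(δ/d)² = 2 × (3.649 / 0.50)² = 106.50.
Rounding up, n = 107 per group.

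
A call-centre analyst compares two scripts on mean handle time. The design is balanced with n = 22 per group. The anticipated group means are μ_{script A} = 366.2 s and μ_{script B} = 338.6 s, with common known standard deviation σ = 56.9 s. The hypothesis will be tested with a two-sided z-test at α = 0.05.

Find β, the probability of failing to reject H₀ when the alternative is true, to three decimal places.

β ≈ 0.637

Standardized effect: d = |μ_{script A} − μ_{script B}| / σ = |366.2 − 338.6| / 56.9 = 0.4851
Noncentrality parameter: δ = d·√(n/2) = 0.4851 × √(22/2) = 1.6088
Critical value for a two-sided test at α = 0.05: z_{α/2} = 1.960.
Power = Φ(δ − 1.960) + Φ(−δ − 1.960) = Φ(-0.351) + Φ(-3.569) = 0.3627 + 0.0002 = 0.3629.
Type II error: β = 1 − power = 1 − 0.3629 = 0.6371.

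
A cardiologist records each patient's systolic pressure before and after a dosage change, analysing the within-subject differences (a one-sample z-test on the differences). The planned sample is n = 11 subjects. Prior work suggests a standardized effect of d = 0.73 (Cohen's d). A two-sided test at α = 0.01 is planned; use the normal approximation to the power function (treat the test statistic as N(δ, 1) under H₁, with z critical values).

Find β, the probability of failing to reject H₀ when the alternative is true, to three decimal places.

β ≈ 0.561

Noncentrality parameter: δ = d·√n = 0.73 × √11 = 2.4211
Two-sided α = 0.01 → critical value z_{0.005} = 2.576.
Power = Φ(δ − 2.576) + Φ(−δ − 2.576) = Φ(-0.155) + Φ(-4.997) = 0.4385 + 0.0000 = 0.4385.
Type II error: β = 1 − power = 1 − 0.4385 = 0.5615.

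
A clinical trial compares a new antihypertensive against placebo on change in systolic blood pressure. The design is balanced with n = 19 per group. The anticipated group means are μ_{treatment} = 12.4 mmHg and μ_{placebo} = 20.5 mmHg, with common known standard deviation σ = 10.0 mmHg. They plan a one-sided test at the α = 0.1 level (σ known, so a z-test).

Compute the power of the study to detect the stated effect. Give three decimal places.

Standardized effect: d = |μ_{treatment} − μ_{placebo}| / σ = |12.4 − 20.5| / 10.0 = 0.8100
Noncentrality parameter: δ = d·√(n/2) = 0.8100 × √(19/2) = 2.4966
Critical value for a one-sided test at α = 0.1: z_α = 1.282.
Power = Φ(δ − 1.282) = Φ(1.215) = 0.8878.

Power ≈ 0.888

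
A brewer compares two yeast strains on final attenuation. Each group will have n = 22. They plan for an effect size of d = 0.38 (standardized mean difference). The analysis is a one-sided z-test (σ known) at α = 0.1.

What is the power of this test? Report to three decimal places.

Power ≈ 0.492

Noncentrality parameter: δ = d·√(n/2) = 0.38 × √(22/2) = 1.2603
One-sided α = 0.1 → critical value z_{0.1} = 1.282.
Power = Φ(δ − 1.282) = Φ(-0.021) = 0.4915.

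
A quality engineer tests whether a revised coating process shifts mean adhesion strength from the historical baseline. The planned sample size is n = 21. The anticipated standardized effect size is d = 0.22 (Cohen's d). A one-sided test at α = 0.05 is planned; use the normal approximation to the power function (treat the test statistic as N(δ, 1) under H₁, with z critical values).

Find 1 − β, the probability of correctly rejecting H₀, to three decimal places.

Power ≈ 0.262

Noncentrality parameter: δ = d·√n = 0.22 × √21 = 1.0082
One-sided α = 0.05 → critical value z_{0.05} = 1.645.
Power = Φ(δ − 1.645) = Φ(-0.637) = 0.2622.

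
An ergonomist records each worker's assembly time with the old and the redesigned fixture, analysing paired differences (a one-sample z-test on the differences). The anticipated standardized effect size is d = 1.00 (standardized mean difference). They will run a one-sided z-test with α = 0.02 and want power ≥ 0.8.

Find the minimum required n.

n = 9

For power 0.8 need Φ(δ − z_{0.02}) = 0.8, so δ = z_{0.02} + z_{0.20} = 2.054 + 0.842 = 2.895.
δ = d·√n ⇒ n = (δ/d)² = (2.895 / 1.00)² = 8.38.
Rounding up, n = 9.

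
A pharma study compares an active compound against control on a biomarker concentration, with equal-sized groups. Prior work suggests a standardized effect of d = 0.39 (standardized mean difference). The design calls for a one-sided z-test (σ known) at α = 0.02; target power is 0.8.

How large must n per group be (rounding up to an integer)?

Set Φ(δ − 2.054) = 0.8; then δ − 2.054 = Φ⁻¹(0.8) = 0.842, giving δ = 2.895.
δ = d·√(n/2) ⇒ n = 2(δ/d)² = 2 × (2.895 / 0.39)² = 110.23.
Round up to the next whole unit.

n = 111 per group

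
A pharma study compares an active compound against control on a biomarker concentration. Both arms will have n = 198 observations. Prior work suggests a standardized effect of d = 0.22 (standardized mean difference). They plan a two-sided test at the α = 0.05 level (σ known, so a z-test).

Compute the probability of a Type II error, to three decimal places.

Noncentrality parameter: δ = d·√(n/2) = 0.22 × √(198/2) = 2.1890
Critical value for a two-sided test at α = 0.05: z_{α/2} = 1.960.
Power = Φ(δ − 1.960) + Φ(−δ − 1.960) = Φ(0.229) + Φ(-4.149) = 0.5906 + 0.0000 = 0.5906.
Type II error: β = 1 − power = 1 − 0.5906 = 0.4094.

β ≈ 0.409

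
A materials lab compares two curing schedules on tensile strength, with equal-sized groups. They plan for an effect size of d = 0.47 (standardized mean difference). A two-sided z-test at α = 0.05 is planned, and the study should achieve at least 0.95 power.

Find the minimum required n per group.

n = 118 per group

Set Φ(δ − 1.960) = 0.95; then δ − 1.960 = Φ⁻¹(0.95) = 1.645, giving δ = 3.605.
(Ignoring the negligible lower-tail rejection probability gives the usual closed-form inversion.)
δ = d·√(n/2) ⇒ n = 2(δ/d)² = 2 × (3.605 / 0.47)² = 117.65.
Round up to the next whole unit.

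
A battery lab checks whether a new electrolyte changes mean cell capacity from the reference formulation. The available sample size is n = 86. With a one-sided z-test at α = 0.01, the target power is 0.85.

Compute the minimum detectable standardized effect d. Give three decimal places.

Required noncentrality: δ = z_{0.01} + z_{0.15} = 2.326 + 1.036 = 3.363.
δ = d·√n ⇒ d = δ/√n = 3.363/√86 = 0.3626.

d ≈ 0.363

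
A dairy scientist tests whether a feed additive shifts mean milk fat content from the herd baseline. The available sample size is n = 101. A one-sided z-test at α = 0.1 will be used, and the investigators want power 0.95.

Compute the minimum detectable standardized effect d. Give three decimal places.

d ≈ 0.291

Required noncentrality: δ = z_{0.1} + z_{0.05} = 1.282 + 1.645 = 2.926.
δ = d·√n ⇒ d = δ/√n = 2.926/√101 = 0.2912.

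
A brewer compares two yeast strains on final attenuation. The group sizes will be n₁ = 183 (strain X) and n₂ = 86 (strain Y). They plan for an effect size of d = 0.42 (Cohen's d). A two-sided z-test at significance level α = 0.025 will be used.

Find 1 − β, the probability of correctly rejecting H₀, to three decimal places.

Noncentrality parameter: δ = d / √(1/n₁ + 1/n₂) = 0.42 / √(1/183 + 1/86) = 3.2125
Two-sided α = 0.025 → critical value z_{0.0125} = 2.241.
Power = Φ(δ − 2.241) + Φ(−δ − 2.241) = Φ(0.971) + Φ(-5.454) = 0.8343 + 0.0000 = 0.8343.

Power ≈ 0.834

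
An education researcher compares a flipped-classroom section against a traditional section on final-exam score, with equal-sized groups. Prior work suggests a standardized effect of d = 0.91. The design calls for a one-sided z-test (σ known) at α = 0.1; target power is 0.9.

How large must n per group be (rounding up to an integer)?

n = 16 per group

Set Φ(δ − 1.282) = 0.9; then δ − 1.282 = Φ⁻¹(0.9) = 1.282, giving δ = 2.563.
δ = d·√(n/2) ⇒ n = 2(δ/d)² = 2 × (2.563 / 0.91)² = 15.87.
Rounding up, n = 16 per group.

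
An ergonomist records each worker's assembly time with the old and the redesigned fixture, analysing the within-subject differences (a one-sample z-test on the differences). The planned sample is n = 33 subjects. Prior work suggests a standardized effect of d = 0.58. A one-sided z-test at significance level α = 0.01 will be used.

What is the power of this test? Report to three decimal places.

Power ≈ 0.843

Noncentrality parameter: δ = d·√n = 0.58 × √33 = 3.3318
One-sided α = 0.01 → critical value z_{0.01} = 2.326.
Power = Φ(δ − 2.326) = Φ(1.005) = 0.8427.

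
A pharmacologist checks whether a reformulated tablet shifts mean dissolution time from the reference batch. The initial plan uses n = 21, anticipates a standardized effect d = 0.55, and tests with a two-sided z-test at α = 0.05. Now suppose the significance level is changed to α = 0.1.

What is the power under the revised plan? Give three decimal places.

δ = d·√n = 0.55 × √21 = 2.5204 (unchanged). New critical value: z_{0.05} = 1.645.
Revised power = Φ(δ − 1.645) + Φ(−δ − 1.645) = Φ(0.876) + Φ(-4.165) = 0.8094 + 0.0000 = 0.8094.

Power ≈ 0.809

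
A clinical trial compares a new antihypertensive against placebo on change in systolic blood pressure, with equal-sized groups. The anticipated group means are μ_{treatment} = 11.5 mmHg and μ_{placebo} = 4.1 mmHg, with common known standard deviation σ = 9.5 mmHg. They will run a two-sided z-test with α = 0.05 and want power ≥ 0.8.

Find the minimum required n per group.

Standardized effect: d = |μ_{treatment} − μ_{placebo}| / σ = |11.5 − 4.1| / 9.5 = 0.7789
For power 0.8 need Φ(δ − z_{0.025}) = 0.8, so δ = z_{0.025} + z_{0.20} = 1.960 + 0.842 = 2.802.
(Ignoring the negligible lower-tail rejection probability gives the usual closed-form inversion.)
δ = d·√(n/2) ⇒ n = 2(δ/d)² = 2 × (2.802 / 0.7789)² = 25.87.
Rounding up, n = 26 per group.

n = 26 per group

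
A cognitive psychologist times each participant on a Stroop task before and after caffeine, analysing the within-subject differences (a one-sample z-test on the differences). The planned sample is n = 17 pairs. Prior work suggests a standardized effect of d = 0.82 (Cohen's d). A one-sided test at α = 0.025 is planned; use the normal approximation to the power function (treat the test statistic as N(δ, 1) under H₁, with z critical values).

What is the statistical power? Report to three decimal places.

Noncentrality parameter: δ = d·√n = 0.82 × √17 = 3.3809
One-sided α = 0.025 → critical value z_{0.025} = 1.960.
Power = Φ(δ − 1.960) = Φ(1.421) = 0.9223.

Power ≈ 0.922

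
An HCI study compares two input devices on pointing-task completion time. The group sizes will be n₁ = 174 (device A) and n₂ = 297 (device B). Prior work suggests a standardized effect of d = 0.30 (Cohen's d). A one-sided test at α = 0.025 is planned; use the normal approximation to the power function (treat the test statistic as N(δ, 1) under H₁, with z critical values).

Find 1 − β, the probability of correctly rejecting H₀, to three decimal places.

Noncentrality parameter: δ = d / √(1/n₁ + 1/n₂) = 0.30 / √(1/174 + 1/297) = 3.1424
One-sided α = 0.025 → critical value z_{0.025} = 1.960.
Power = P(Z > 1.960 − δ) = Φ(1.182) = 0.8815.

Power ≈ 0.881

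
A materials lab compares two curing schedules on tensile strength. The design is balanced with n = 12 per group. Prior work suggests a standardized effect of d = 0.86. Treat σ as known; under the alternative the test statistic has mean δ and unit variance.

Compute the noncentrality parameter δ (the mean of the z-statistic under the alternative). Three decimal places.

δ ≈ 2.107

The noncentrality parameter scales effect size by the design's sample-size factor: δ = d·√(n/2) = 0.86 × √(12/2) = 2.1066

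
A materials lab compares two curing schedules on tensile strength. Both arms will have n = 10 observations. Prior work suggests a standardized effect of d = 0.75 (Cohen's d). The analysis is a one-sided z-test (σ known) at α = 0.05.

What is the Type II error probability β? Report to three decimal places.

Noncentrality parameter: δ = d·√(n/2) = 0.75 × √(10/2) = 1.6771
Critical value for a one-sided test at α = 0.05: z_α = 1.645.
Power = Φ(δ − 1.645) = Φ(0.032) = 0.5128.
Type II error: β = 1 − power = 1 − 0.5128 = 0.4872.

β ≈ 0.487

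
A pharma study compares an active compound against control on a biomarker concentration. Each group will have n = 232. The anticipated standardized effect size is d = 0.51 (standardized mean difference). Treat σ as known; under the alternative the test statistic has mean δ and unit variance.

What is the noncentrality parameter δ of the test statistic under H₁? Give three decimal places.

δ ≈ 5.493

δ = d·√(n/2) = 0.51 × √(232/2) = 5.4929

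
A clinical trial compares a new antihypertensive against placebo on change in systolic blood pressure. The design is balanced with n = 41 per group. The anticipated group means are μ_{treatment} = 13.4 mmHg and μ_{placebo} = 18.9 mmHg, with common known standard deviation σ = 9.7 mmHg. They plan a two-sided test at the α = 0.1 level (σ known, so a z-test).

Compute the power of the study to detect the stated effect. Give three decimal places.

Power ≈ 0.822

Standardized effect: d = |μ_{treatment} − μ_{placebo}| / σ = |13.4 − 18.9| / 9.7 = 0.5670
Noncentrality parameter: δ = d·√(n/2) = 0.5670 × √(41/2) = 2.5672
Critical value for a two-sided test at α = 0.1: z_{α/2} = 1.645.
Power = Φ(δ − 1.645) + Φ(−δ − 1.645) = Φ(0.922) + Φ(-4.212) = 0.8218 + 0.0000 = 0.8219.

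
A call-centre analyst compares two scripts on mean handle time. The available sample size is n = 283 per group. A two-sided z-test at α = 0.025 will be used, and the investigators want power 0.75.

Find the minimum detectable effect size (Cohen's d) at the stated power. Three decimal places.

Required noncentrality: δ = z_{0.0125} + z_{0.25} = 2.241 + 0.674 = 2.916.
(Lower-tail contribution to power is negligible for δ > 0.)
δ = d·√(n/2) ⇒ d = δ/√(n/2) = 2.916/√(283/2) = 0.2451.

d ≈ 0.245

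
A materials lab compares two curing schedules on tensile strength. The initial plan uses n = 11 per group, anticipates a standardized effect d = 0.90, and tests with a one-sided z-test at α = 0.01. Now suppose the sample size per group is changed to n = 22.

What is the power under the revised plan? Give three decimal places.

Power ≈ 0.745

With n = 22 per group: δ = d·√(n/2) = 0.90 × √(22/2) = 2.9850. Critical value z_{0.01} = 2.326.
Revised power = Φ(δ − 2.326) = Φ(0.659) = 0.7449.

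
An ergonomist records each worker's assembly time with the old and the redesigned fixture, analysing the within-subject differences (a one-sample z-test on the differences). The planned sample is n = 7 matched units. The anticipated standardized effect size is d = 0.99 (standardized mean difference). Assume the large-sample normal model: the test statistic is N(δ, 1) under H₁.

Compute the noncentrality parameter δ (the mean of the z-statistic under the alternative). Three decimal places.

δ ≈ 2.619

The noncentrality parameter scales effect size by the design's sample-size factor: δ = d·√n = 0.99 × √7 = 2.6193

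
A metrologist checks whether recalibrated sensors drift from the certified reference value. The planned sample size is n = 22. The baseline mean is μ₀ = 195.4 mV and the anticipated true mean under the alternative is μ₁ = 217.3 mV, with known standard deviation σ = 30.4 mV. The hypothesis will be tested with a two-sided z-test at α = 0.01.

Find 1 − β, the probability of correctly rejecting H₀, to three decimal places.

Power ≈ 0.789

Standardized effect: d = |μ₁ − μ₀| / σ = |217.3 − 195.4| / 30.4 = 0.7204
Noncentrality parameter: δ = d·√n = 0.7204 × √22 = 3.3790
Two-sided α = 0.01 → critical value z_{0.005} = 2.576.
Power = Φ(δ − 2.576) + Φ(−δ − 2.576) = Φ(0.803) + Φ(-5.955) = 0.7890 + 0.0000 = 0.7890.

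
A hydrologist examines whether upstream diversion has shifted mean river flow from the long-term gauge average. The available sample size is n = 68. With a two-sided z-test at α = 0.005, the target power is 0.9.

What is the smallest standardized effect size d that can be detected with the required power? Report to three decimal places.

d ≈ 0.496

Need Φ(δ − 2.807) = 0.9, so δ = 2.807 + 1.282 = 4.089.
(The second rejection-region term Φ(−δ − z_{α/2}) is negligible and dropped.)
δ = d·√n ⇒ d = δ/√n = 4.089/√68 = 0.4958.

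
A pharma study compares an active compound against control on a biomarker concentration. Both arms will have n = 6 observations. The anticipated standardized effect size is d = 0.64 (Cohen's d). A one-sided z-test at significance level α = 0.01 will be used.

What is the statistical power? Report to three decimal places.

Power ≈ 0.112

Noncentrality parameter: δ = d·√(n/2) = 0.64 × √(6/2) = 1.1085
Critical value for a one-sided test at α = 0.01: z_α = 2.326.
Power = Φ(δ − 2.326) = Φ(-1.218) = 0.1116.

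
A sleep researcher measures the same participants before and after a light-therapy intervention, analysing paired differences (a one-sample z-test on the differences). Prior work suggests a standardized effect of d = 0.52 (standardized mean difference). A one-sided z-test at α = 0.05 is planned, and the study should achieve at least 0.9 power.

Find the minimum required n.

Set Φ(δ − 1.645) = 0.9; then δ − 1.645 = Φ⁻¹(0.9) = 1.282, giving δ = 2.926.
δ = d·√n ⇒ n = (δ/d)² = (2.926 / 0.52)² = 31.67.
Rounding up, n = 32.

n = 32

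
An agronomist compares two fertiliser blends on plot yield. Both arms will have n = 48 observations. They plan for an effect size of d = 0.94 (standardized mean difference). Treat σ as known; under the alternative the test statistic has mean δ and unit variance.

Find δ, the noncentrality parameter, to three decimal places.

δ ≈ 4.605

δ = d·√(n/2) = 0.94 × √(48/2) = 4.6050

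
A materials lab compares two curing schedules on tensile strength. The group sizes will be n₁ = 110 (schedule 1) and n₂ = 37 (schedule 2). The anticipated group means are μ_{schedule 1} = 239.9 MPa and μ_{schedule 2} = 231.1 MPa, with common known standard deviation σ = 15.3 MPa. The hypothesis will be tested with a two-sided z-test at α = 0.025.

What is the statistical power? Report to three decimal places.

Standardized effect: d = |μ_{schedule 1} − μ_{schedule 2}| / σ = |239.9 − 231.1| / 15.3 = 0.5752
Noncentrality parameter: δ = d / √(1/n₁ + 1/n₂) = 0.5752 / √(1/110 + 1/37) = 3.0264
Two-sided α = 0.025 → critical value z_{0.0125} = 2.241.
Power = Φ(δ − 2.241) + Φ(−δ − 2.241) = Φ(0.785) + Φ(-5.268) = 0.7838 + 0.0000 = 0.7838.

Power ≈ 0.784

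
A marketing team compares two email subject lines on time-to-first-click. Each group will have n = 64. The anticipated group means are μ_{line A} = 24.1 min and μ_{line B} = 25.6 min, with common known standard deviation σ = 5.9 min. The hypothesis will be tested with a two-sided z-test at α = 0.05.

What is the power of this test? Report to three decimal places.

Power ≈ 0.301

Standardized effect: d = |μ_{line A} − μ_{line B}| / σ = |24.1 − 25.6| / 5.9 = 0.2542
Noncentrality parameter: δ = d·√(n/2) = 0.2542 × √(64/2) = 1.4382
Two-sided α = 0.05 → critical value z_{0.025} = 1.960.
Power = Φ(δ − 1.960) + Φ(−δ − 1.960) = Φ(-0.522) + Φ(-3.398) = 0.3009 + 0.0003 = 0.3013.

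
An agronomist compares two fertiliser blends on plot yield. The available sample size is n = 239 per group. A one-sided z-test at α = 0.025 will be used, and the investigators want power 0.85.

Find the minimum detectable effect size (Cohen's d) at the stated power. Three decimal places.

Need Φ(δ − 1.960) = 0.85, so δ = 1.960 + 1.036 = 2.996.
δ = d·√(n/2) ⇒ d = δ/√(n/2) = 2.996/√(239/2) = 0.2741.

d ≈ 0.274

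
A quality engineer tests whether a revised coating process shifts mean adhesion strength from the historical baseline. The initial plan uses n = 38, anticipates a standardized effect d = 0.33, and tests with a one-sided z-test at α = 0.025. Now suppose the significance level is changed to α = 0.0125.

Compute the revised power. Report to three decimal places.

δ = d·√n = 0.33 × √38 = 2.0343 (unchanged). New critical value: z_{0.0125} = 2.241.
Revised power = P(Z > 2.241 − δ) = Φ(-0.207) = 0.4179.

Power ≈ 0.418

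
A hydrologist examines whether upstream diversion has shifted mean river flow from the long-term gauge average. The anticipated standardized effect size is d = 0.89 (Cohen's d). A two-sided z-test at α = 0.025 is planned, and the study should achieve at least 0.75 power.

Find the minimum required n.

For power 0.75 need Φ(δ − z_{0.0125}) = 0.75, so δ = z_{0.0125} + z_{0.25} = 2.241 + 0.674 = 2.916.
(The Φ(−δ − z_{α/2}) term is vanishingly small for δ > 0 and is dropped in the standard sample-size formula.)
δ = d·√n ⇒ n = (δ/d)² = (2.916 / 0.89)² = 10.73.
Rounding up, n = 11.

n = 11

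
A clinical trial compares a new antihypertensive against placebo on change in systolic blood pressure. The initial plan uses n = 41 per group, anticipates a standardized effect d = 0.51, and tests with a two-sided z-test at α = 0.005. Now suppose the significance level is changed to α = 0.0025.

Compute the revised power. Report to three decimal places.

δ = d·√(n/2) = 0.51 × √(41/2) = 2.3091 (unchanged). New critical value: z_{0.0013} = 3.023.
Revised power = Φ(δ − 3.023) + Φ(−δ − 3.023) = Φ(-0.714) + Φ(-5.332) = 0.2375 + 0.0000 = 0.2375.

Power ≈ 0.238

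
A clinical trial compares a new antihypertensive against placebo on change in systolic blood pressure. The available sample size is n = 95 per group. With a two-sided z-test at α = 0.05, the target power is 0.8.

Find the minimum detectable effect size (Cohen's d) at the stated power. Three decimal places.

d ≈ 0.406

Need Φ(δ − 1.960) = 0.8, so δ = 1.960 + 0.842 = 2.802.
(The second rejection-region term Φ(−δ − z_{α/2}) is negligible and dropped.)
δ = d·√(n/2) ⇒ d = δ/√(n/2) = 2.802/√(95/2) = 0.4065.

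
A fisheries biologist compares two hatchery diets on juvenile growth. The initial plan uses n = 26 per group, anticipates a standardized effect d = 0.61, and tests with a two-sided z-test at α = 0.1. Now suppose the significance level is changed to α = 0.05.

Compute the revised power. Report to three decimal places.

Power ≈ 0.595

δ = d·√(n/2) = 0.61 × √(26/2) = 2.1994 (unchanged). New critical value: z_{0.025} = 1.960.
Revised power = Φ(δ − 1.960) + Φ(−δ − 1.960) = Φ(0.239) + Φ(-4.159) = 0.5946 + 0.0000 = 0.5946.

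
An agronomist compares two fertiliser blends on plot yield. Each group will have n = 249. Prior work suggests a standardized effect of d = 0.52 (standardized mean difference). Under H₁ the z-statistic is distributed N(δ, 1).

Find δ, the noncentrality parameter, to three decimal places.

The noncentrality parameter scales effect size by the design's sample-size factor: δ = d·√(n/2) = 0.52 × √(249/2) = 5.8021

δ ≈ 5.802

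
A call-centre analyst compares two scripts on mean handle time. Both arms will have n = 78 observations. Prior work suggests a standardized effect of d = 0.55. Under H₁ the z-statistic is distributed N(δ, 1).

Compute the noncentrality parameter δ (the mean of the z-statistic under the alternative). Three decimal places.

δ ≈ 3.435

δ = d·√(n/2) = 0.55 × √(78/2) = 3.4347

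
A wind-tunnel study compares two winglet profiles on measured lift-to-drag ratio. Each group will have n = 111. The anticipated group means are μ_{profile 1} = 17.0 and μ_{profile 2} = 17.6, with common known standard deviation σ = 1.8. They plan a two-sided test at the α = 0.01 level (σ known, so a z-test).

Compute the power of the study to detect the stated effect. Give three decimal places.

Standardized effect: d = |μ_{profile 1} − μ_{profile 2}| / σ = |17.0 − 17.6| / 1.8 = 0.3333
Noncentrality parameter: δ = d·√(n/2) = 0.3333 × √(111/2) = 2.4833
Critical value for a two-sided test at α = 0.01: z_{α/2} = 2.576.
Power = Φ(δ − 2.576) + Φ(−δ − 2.576) = Φ(-0.093) + Φ(-5.059) = 0.4631 + 0.0000 = 0.4631.

Power ≈ 0.463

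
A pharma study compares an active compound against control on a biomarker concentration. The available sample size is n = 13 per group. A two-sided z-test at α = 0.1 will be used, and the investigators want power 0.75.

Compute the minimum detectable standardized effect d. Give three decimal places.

d ≈ 0.910

Need Φ(δ − 1.645) = 0.75, so δ = 1.645 + 0.674 = 2.319.
(Lower-tail contribution to power is negligible for δ > 0.)
δ = d·√(n/2) ⇒ d = δ/√(n/2) = 2.319/√(13/2) = 0.9097.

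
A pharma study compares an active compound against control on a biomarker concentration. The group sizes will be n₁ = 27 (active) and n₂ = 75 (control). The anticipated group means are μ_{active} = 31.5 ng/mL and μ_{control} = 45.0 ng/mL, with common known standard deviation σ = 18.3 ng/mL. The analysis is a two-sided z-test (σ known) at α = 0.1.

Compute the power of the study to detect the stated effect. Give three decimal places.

Standardized effect: d = |μ_{active} − μ_{control}| / σ = |31.5 − 45.0| / 18.3 = 0.7377
Noncentrality parameter: δ = d / √(1/n₁ + 1/n₂) = 0.7377 / √(1/27 + 1/75) = 3.2870
Critical value for a two-sided test at α = 0.1: z_{α/2} = 1.645.
Power = Φ(δ − 1.645) + Φ(−δ − 1.645) = Φ(1.642) + Φ(-4.932) = 0.9497 + 0.0000 = 0.9497.

Power ≈ 0.950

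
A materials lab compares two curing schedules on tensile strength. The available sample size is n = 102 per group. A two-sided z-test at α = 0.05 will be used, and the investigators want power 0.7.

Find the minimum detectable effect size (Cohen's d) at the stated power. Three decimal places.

d ≈ 0.348

Need Φ(δ − 1.960) = 0.7, so δ = 1.960 + 0.524 = 2.484.
(The second rejection-region term Φ(−δ − z_{α/2}) is negligible and dropped.)
δ = d·√(n/2) ⇒ d = δ/√(n/2) = 2.484/√(102/2) = 0.3479.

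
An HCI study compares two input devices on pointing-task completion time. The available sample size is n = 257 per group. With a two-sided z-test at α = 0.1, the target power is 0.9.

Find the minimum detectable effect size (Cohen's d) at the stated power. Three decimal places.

d ≈ 0.258

Required noncentrality: δ = z_{0.05} + z_{0.10} = 1.645 + 1.282 = 2.926.
(The second rejection-region term Φ(−δ − z_{α/2}) is negligible and dropped.)
δ = d·√(n/2) ⇒ d = δ/√(n/2) = 2.926/√(257/2) = 0.2582.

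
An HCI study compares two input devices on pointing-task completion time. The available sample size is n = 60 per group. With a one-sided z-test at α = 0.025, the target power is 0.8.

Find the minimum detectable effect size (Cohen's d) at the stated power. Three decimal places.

d ≈ 0.511

Need Φ(δ − 1.960) = 0.8, so δ = 1.960 + 0.842 = 2.802.
δ = d·√(n/2) ⇒ d = δ/√(n/2) = 2.802/√(60/2) = 0.5115.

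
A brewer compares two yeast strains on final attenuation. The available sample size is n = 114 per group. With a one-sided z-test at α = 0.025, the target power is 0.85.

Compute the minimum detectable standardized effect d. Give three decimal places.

Need Φ(δ − 1.960) = 0.85, so δ = 1.960 + 1.036 = 2.996.
δ = d·√(n/2) ⇒ d = δ/√(n/2) = 2.996/√(114/2) = 0.3969.

d ≈ 0.397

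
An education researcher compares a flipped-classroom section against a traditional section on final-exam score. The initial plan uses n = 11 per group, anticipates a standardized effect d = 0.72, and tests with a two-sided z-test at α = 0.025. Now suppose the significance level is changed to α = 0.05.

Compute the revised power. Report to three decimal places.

Power ≈ 0.393

δ = d·√(n/2) = 0.72 × √(11/2) = 1.6885 (unchanged). New critical value: z_{0.025} = 1.960.
Revised power = Φ(δ − 1.960) + Φ(−δ − 1.960) = Φ(-0.271) + Φ(-3.649) = 0.3930 + 0.0001 = 0.3932.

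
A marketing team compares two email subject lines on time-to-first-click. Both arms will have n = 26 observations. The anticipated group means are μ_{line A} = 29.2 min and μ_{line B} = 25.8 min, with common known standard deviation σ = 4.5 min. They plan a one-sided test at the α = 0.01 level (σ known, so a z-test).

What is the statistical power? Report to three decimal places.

Standardized effect: d = |μ_{line A} − μ_{line B}| / σ = |29.2 − 25.8| / 4.5 = 0.7556
Noncentrality parameter: δ = d·√(n/2) = 0.7556 × √(26/2) = 2.7242
One-sided α = 0.01 → critical value z_{0.01} = 2.326.
Power = Φ(δ − 2.326) = Φ(0.398) = 0.6546.

Power ≈ 0.655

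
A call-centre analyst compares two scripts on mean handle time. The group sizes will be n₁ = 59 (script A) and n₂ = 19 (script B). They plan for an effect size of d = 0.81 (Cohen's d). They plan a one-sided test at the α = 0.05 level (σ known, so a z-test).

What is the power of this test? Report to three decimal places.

Noncentrality parameter: δ = d / √(1/n₁ + 1/n₂) = 0.81 / √(1/59 + 1/19) = 3.0707
One-sided α = 0.05 → critical value z_{0.05} = 1.645.
Power = Φ(δ − 1.645) = Φ(1.426) = 0.9230.

Power ≈ 0.923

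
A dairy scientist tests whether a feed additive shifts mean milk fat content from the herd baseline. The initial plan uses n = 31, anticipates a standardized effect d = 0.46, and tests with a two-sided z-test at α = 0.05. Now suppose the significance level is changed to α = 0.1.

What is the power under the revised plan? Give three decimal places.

δ = d·√n = 0.46 × √31 = 2.5612 (unchanged). New critical value: z_{0.05} = 1.645.
Revised power = Φ(δ − 1.645) + Φ(−δ − 1.645) = Φ(0.916) + Φ(-4.206) = 0.8202 + 0.0000 = 0.8203.

Power ≈ 0.820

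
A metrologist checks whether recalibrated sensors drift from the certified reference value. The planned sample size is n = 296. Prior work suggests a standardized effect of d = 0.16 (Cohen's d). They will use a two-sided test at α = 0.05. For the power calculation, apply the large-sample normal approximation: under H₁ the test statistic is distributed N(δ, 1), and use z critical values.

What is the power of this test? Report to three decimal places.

Power ≈ 0.786

Noncentrality parameter: δ = d·√n = 0.16 × √296 = 2.7527
Critical value for a two-sided test at α = 0.05: z_{α/2} = 1.960.
Power = Φ(δ − 1.960) + Φ(−δ − 1.960) = Φ(0.793) + Φ(-4.713) = 0.7860 + 0.0000 = 0.7860.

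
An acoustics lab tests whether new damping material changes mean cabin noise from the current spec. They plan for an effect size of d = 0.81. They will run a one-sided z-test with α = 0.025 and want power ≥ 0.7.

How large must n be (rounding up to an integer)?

Set Φ(δ − 1.960) = 0.7; then δ − 1.960 = Φ⁻¹(0.7) = 0.524, giving δ = 2.484.
δ = d·√n ⇒ n = (δ/d)² = (2.484 / 0.81)² = 9.41.
Rounding up, n = 10.

n = 10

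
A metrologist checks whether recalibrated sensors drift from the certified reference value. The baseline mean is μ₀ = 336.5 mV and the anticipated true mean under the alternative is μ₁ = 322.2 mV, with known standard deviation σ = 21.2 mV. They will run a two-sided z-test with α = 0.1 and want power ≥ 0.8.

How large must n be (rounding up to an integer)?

n = 14

Standardized effect: d = |μ₁ − μ₀| / σ = |322.2 − 336.5| / 21.2 = 0.6745
Set Φ(δ − 1.645) = 0.8; then δ − 1.645 = Φ⁻¹(0.8) = 0.842, giving δ = 2.486.
(For δ > 0 the lower-tail rejection region contributes negligibly to power, so the one-term inversion is standard.)
δ = d·√n ⇒ n = (δ/d)² = (2.486 / 0.6745)² = 13.59.
Round up to the next whole unit.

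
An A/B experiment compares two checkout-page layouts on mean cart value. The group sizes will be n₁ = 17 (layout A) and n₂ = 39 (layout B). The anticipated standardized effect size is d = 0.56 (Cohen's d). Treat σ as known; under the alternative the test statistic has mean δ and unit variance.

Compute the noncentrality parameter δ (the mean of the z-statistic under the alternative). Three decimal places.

δ ≈ 1.927

The noncentrality parameter scales effect size by the design's sample-size factor: δ = d / √(1/n₁ + 1/n₂) = 0.56 / √(1/17 + 1/39) = 1.9269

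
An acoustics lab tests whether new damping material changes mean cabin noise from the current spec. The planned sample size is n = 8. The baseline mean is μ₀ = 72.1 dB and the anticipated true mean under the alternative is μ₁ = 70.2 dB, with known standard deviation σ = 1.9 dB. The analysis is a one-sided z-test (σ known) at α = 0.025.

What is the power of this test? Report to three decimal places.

Power ≈ 0.807

Standardized effect: d = |μ₁ − μ₀| / σ = |70.2 − 72.1| / 1.9 = 1.0000
Noncentrality parameter: δ = d·√n = 1.0000 × √8 = 2.8284
One-sided α = 0.025 → critical value z_{0.025} = 1.960.
Power = Φ(δ − 1.960) = Φ(0.868) = 0.8074.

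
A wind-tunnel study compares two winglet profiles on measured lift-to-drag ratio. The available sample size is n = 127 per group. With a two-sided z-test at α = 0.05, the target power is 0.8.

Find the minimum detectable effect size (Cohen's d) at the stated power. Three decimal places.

Required noncentrality: δ = z_{0.025} + z_{0.20} = 1.960 + 0.842 = 2.802.
(Lower-tail contribution to power is negligible for δ > 0.)
δ = d·√(n/2) ⇒ d = δ/√(n/2) = 2.802/√(127/2) = 0.3516.

d ≈ 0.352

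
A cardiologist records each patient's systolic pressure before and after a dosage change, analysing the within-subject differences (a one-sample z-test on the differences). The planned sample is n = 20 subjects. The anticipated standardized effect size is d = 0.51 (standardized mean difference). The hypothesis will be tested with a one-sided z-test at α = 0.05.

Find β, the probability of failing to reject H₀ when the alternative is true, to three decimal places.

Noncentrality parameter: λ = d·√n = 0.51 × √20 = 2.2808
Critical value for a one-sided test at α = 0.05: z_α = 1.645.
Power = Φ(λ − 1.645) = Φ(0.636) = 0.7376.
Type II error: β = 1 − power = 1 − 0.7376 = 0.2624.

β ≈ 0.262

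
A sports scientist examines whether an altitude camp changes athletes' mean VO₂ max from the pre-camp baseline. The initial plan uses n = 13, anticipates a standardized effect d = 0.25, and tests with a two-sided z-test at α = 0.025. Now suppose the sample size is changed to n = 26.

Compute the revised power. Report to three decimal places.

With n = 26: δ = d·√n = 0.25 × √26 = 1.2748. Critical value z_{0.0125} = 2.241.
Revised power = Φ(δ − 2.241) + Φ(−δ − 2.241) = Φ(-0.967) + Φ(-3.516) = 0.1669 + 0.0002 = 0.1671.

Power ≈ 0.167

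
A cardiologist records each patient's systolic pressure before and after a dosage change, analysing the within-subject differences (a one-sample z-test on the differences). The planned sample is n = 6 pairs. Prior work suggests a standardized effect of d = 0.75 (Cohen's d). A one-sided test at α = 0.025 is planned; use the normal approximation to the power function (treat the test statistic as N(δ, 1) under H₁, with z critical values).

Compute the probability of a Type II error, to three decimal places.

Noncentrality parameter: δ = d·√n = 0.75 × √6 = 1.8371
One-sided α = 0.025 → critical value z_{0.025} = 1.960.
Power = Φ(δ − 1.960) = Φ(-0.123) = 0.4511.
Type II error: β = 1 − power = 1 − 0.4511 = 0.5489.

β ≈ 0.549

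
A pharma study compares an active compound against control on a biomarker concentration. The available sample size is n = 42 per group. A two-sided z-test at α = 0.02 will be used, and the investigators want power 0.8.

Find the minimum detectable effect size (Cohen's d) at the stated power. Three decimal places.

Need Φ(δ − 2.326) = 0.8, so δ = 2.326 + 0.842 = 3.168.
(Lower-tail contribution to power is negligible for δ > 0.)
δ = d·√(n/2) ⇒ d = δ/√(n/2) = 3.168/√(42/2) = 0.6913.

d ≈ 0.691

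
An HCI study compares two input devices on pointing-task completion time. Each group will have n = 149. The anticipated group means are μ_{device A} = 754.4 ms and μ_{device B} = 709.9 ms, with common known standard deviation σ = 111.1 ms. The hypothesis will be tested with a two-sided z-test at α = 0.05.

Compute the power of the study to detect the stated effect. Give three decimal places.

Power ≈ 0.933

Standardized effect: d = |μ_{device A} − μ_{device B}| / σ = |754.4 − 709.9| / 111.1 = 0.4005
Noncentrality parameter: λ = d·√(n/2) = 0.4005 × √(149/2) = 3.4572
Two-sided α = 0.05 → critical value z_{0.025} = 1.960.
Power = Φ(λ − 1.960) + Φ(−λ − 1.960) = Φ(1.497) + Φ(-5.417) = 0.9328 + 0.0000 = 0.9328.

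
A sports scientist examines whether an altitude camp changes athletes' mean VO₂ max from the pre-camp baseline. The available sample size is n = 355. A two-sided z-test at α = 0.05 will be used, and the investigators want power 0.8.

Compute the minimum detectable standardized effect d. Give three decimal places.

Need Φ(δ − 1.960) = 0.8, so δ = 1.960 + 0.842 = 2.802.
(Lower-tail contribution to power is negligible for δ > 0.)
δ = d·√n ⇒ d = δ/√n = 2.802/√355 = 0.1487.

d ≈ 0.149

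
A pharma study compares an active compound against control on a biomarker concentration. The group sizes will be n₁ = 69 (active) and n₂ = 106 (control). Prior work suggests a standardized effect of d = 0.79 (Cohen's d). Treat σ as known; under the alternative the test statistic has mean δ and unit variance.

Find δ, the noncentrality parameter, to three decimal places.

The noncentrality parameter scales effect size by the design's sample-size factor: δ = d / √(1/n₁ + 1/n₂) = 0.79 / √(1/69 + 1/106) = 5.1072

δ ≈ 5.107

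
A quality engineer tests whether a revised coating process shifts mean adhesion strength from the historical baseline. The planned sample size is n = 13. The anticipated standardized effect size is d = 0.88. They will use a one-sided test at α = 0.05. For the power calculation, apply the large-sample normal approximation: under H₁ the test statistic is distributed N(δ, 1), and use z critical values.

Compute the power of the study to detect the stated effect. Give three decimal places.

Noncentrality parameter: δ = d·√n = 0.88 × √13 = 3.1729
One-sided α = 0.05 → critical value z_{0.05} = 1.645.
Power = P(Z > 1.645 − δ) = Φ(1.528) = 0.9367.

Power ≈ 0.937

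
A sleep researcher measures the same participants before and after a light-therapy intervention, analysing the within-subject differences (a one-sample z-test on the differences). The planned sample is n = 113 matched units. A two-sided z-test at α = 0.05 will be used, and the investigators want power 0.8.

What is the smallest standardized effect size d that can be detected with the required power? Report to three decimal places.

d ≈ 0.264

Required noncentrality: δ = z_{0.025} + z_{0.20} = 1.960 + 0.842 = 2.802.
(Lower-tail contribution to power is negligible for δ > 0.)
δ = d·√n ⇒ d = δ/√n = 2.802/√113 = 0.2636.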